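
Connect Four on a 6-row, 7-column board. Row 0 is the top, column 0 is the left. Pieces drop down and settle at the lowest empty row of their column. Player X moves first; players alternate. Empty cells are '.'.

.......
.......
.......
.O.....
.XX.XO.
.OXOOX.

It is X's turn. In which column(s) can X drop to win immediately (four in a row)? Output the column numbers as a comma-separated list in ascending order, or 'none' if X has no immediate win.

col 0: drop X → no win
col 1: drop X → no win
col 2: drop X → no win
col 3: drop X → WIN!
col 4: drop X → no win
col 5: drop X → no win
col 6: drop X → no win

Answer: 3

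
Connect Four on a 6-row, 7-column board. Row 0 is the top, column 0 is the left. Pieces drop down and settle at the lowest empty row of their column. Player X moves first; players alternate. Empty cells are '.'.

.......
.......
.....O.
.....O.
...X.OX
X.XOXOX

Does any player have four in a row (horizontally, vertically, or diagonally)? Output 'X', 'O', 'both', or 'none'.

O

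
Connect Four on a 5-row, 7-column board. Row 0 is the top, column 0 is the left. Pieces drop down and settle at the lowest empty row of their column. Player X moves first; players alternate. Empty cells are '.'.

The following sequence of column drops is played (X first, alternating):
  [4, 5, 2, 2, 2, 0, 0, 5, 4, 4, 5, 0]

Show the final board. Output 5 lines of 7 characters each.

Answer: .......
.......
O.X.OX.
X.O.XO.
O.X.XO.

Derivation:
Move 1: X drops in col 4, lands at row 4
Move 2: O drops in col 5, lands at row 4
Move 3: X drops in col 2, lands at row 4
Move 4: O drops in col 2, lands at row 3
Move 5: X drops in col 2, lands at row 2
Move 6: O drops in col 0, lands at row 4
Move 7: X drops in col 0, lands at row 3
Move 8: O drops in col 5, lands at row 3
Move 9: X drops in col 4, lands at row 3
Move 10: O drops in col 4, lands at row 2
Move 11: X drops in col 5, lands at row 2
Move 12: O drops in col 0, lands at row 2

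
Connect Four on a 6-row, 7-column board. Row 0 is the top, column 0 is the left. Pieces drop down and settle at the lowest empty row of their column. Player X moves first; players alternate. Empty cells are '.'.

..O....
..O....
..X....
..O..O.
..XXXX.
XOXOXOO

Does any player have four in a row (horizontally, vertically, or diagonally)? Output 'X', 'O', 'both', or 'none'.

X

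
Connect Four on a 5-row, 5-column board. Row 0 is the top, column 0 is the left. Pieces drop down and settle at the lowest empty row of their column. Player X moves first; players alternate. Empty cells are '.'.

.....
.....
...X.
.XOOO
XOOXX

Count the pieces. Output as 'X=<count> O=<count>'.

X=5 O=5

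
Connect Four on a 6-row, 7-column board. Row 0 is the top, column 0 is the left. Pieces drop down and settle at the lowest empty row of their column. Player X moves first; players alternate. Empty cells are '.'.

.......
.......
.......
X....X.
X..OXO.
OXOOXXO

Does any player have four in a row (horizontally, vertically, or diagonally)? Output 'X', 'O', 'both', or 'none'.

none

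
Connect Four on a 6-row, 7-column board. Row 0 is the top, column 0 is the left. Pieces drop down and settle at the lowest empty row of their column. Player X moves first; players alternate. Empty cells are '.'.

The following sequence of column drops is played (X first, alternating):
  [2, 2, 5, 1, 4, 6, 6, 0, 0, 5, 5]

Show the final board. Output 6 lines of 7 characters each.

Answer: .......
.......
.......
.....X.
X.O..OX
OOX.XXO

Derivation:
Move 1: X drops in col 2, lands at row 5
Move 2: O drops in col 2, lands at row 4
Move 3: X drops in col 5, lands at row 5
Move 4: O drops in col 1, lands at row 5
Move 5: X drops in col 4, lands at row 5
Move 6: O drops in col 6, lands at row 5
Move 7: X drops in col 6, lands at row 4
Move 8: O drops in col 0, lands at row 5
Move 9: X drops in col 0, lands at row 4
Move 10: O drops in col 5, lands at row 4
Move 11: X drops in col 5, lands at row 3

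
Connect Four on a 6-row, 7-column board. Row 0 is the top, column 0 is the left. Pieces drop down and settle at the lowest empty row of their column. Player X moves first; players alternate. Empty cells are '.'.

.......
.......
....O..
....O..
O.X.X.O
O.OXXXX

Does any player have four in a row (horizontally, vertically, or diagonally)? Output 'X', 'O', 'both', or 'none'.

X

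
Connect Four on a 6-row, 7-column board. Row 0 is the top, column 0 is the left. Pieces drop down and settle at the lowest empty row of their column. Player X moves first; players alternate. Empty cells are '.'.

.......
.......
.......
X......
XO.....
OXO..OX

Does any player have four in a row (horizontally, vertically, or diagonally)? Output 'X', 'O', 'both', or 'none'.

none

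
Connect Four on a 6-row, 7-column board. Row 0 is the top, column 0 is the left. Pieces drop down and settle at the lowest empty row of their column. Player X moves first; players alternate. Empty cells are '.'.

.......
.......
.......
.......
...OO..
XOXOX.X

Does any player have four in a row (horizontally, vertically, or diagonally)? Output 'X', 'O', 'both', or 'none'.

none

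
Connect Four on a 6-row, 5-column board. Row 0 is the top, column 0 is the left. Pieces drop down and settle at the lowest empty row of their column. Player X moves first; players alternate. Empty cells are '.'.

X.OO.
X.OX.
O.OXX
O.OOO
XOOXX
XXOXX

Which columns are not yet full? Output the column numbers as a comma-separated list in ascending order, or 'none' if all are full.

col 0: top cell = 'X' → FULL
col 1: top cell = '.' → open
col 2: top cell = 'O' → FULL
col 3: top cell = 'O' → FULL
col 4: top cell = '.' → open

Answer: 1,4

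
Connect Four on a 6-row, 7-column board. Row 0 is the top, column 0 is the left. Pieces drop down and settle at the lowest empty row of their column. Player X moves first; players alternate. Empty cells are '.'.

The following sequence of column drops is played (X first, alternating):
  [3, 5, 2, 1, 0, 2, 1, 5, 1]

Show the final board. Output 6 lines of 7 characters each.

Answer: .......
.......
.......
.X.....
.XO..O.
XOXX.O.

Derivation:
Move 1: X drops in col 3, lands at row 5
Move 2: O drops in col 5, lands at row 5
Move 3: X drops in col 2, lands at row 5
Move 4: O drops in col 1, lands at row 5
Move 5: X drops in col 0, lands at row 5
Move 6: O drops in col 2, lands at row 4
Move 7: X drops in col 1, lands at row 4
Move 8: O drops in col 5, lands at row 4
Move 9: X drops in col 1, lands at row 3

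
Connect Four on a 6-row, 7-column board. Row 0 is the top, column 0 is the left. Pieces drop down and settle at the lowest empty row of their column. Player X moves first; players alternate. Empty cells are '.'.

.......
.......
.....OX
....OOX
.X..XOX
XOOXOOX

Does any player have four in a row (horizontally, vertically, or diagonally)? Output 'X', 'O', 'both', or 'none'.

both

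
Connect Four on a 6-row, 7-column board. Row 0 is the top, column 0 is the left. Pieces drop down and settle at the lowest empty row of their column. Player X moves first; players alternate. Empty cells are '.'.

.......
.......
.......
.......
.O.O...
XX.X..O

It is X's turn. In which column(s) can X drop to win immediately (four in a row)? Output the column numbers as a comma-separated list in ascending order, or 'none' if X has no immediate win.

Answer: 2

Derivation:
col 0: drop X → no win
col 1: drop X → no win
col 2: drop X → WIN!
col 3: drop X → no win
col 4: drop X → no win
col 5: drop X → no win
col 6: drop X → no win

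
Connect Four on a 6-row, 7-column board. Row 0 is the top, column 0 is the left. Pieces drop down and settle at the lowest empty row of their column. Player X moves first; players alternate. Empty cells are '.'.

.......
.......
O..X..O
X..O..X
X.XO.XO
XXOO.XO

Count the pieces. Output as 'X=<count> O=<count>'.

X=9 O=8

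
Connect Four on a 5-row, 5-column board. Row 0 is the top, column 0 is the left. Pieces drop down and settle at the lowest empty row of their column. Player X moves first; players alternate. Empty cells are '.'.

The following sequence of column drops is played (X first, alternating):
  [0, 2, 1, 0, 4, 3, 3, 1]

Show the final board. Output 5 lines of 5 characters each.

Move 1: X drops in col 0, lands at row 4
Move 2: O drops in col 2, lands at row 4
Move 3: X drops in col 1, lands at row 4
Move 4: O drops in col 0, lands at row 3
Move 5: X drops in col 4, lands at row 4
Move 6: O drops in col 3, lands at row 4
Move 7: X drops in col 3, lands at row 3
Move 8: O drops in col 1, lands at row 3

Answer: .....
.....
.....
OO.X.
XXOOX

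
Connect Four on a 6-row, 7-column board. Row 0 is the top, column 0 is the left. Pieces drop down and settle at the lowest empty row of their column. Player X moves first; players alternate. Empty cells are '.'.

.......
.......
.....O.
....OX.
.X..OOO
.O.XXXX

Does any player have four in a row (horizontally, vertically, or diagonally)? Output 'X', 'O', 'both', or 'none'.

X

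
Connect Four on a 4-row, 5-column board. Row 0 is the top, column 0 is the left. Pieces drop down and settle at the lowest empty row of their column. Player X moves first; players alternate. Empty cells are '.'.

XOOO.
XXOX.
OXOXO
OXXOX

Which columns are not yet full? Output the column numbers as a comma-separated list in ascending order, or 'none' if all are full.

col 0: top cell = 'X' → FULL
col 1: top cell = 'O' → FULL
col 2: top cell = 'O' → FULL
col 3: top cell = 'O' → FULL
col 4: top cell = '.' → open

Answer: 4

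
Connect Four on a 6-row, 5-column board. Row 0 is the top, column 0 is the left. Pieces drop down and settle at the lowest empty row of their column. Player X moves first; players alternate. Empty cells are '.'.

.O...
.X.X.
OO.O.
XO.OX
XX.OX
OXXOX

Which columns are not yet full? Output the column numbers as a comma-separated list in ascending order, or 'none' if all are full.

col 0: top cell = '.' → open
col 1: top cell = 'O' → FULL
col 2: top cell = '.' → open
col 3: top cell = '.' → open
col 4: top cell = '.' → open

Answer: 0,2,3,4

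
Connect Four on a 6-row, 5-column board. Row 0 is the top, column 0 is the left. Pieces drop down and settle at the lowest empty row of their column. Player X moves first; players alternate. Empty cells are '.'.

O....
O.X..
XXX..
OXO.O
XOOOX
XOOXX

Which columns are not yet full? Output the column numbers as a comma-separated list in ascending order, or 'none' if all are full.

col 0: top cell = 'O' → FULL
col 1: top cell = '.' → open
col 2: top cell = '.' → open
col 3: top cell = '.' → open
col 4: top cell = '.' → open

Answer: 1,2,3,4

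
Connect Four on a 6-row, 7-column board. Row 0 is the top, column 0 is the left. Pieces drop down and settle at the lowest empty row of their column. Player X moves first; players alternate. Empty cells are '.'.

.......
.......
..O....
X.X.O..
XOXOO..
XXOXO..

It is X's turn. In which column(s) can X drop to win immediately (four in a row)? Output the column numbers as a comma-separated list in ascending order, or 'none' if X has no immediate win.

col 0: drop X → WIN!
col 1: drop X → no win
col 2: drop X → no win
col 3: drop X → no win
col 4: drop X → no win
col 5: drop X → no win
col 6: drop X → no win

Answer: 0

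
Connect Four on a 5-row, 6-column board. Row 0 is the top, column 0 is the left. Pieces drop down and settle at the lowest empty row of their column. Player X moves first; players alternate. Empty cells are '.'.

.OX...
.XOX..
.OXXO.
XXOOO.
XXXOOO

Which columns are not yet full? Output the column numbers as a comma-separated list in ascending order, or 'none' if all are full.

Answer: 0,3,4,5

Derivation:
col 0: top cell = '.' → open
col 1: top cell = 'O' → FULL
col 2: top cell = 'X' → FULL
col 3: top cell = '.' → open
col 4: top cell = '.' → open
col 5: top cell = '.' → open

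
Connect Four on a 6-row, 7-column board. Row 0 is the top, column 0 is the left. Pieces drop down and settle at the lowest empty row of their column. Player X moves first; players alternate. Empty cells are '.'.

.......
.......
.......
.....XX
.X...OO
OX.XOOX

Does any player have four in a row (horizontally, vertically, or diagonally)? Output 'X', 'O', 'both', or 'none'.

none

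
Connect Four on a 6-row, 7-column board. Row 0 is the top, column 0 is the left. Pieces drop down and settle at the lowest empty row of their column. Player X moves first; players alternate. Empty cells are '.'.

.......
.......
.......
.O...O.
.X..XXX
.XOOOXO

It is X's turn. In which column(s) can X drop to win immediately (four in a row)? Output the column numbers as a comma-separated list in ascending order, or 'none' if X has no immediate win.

col 0: drop X → no win
col 1: drop X → no win
col 2: drop X → no win
col 3: drop X → WIN!
col 4: drop X → no win
col 5: drop X → no win
col 6: drop X → no win

Answer: 3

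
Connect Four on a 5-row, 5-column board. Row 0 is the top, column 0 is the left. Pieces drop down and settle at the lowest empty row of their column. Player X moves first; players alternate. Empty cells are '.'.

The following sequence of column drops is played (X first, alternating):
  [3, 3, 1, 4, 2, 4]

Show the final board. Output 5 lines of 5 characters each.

Answer: .....
.....
.....
...OO
.XXXO

Derivation:
Move 1: X drops in col 3, lands at row 4
Move 2: O drops in col 3, lands at row 3
Move 3: X drops in col 1, lands at row 4
Move 4: O drops in col 4, lands at row 4
Move 5: X drops in col 2, lands at row 4
Move 6: O drops in col 4, lands at row 3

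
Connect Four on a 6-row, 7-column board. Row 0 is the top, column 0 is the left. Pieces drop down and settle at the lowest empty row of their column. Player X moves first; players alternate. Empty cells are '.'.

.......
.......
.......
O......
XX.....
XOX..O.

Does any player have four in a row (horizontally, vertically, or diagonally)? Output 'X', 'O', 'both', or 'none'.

none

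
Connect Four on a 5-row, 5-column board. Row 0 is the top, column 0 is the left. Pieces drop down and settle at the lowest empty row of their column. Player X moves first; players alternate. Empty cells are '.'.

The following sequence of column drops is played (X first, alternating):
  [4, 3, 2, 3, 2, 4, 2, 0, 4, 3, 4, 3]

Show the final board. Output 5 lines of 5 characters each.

Answer: .....
...OX
..XOX
..XOO
O.XOX

Derivation:
Move 1: X drops in col 4, lands at row 4
Move 2: O drops in col 3, lands at row 4
Move 3: X drops in col 2, lands at row 4
Move 4: O drops in col 3, lands at row 3
Move 5: X drops in col 2, lands at row 3
Move 6: O drops in col 4, lands at row 3
Move 7: X drops in col 2, lands at row 2
Move 8: O drops in col 0, lands at row 4
Move 9: X drops in col 4, lands at row 2
Move 10: O drops in col 3, lands at row 2
Move 11: X drops in col 4, lands at row 1
Move 12: O drops in col 3, lands at row 1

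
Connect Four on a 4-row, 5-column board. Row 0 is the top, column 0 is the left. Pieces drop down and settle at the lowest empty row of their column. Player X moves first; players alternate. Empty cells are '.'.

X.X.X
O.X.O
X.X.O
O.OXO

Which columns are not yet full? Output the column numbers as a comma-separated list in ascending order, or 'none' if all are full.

Answer: 1,3

Derivation:
col 0: top cell = 'X' → FULL
col 1: top cell = '.' → open
col 2: top cell = 'X' → FULL
col 3: top cell = '.' → open
col 4: top cell = 'X' → FULL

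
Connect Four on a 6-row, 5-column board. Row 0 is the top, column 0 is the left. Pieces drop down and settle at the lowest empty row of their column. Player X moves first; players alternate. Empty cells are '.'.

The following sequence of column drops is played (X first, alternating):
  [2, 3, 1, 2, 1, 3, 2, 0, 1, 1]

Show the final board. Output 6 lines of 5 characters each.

Move 1: X drops in col 2, lands at row 5
Move 2: O drops in col 3, lands at row 5
Move 3: X drops in col 1, lands at row 5
Move 4: O drops in col 2, lands at row 4
Move 5: X drops in col 1, lands at row 4
Move 6: O drops in col 3, lands at row 4
Move 7: X drops in col 2, lands at row 3
Move 8: O drops in col 0, lands at row 5
Move 9: X drops in col 1, lands at row 3
Move 10: O drops in col 1, lands at row 2

Answer: .....
.....
.O...
.XX..
.XOO.
OXXO.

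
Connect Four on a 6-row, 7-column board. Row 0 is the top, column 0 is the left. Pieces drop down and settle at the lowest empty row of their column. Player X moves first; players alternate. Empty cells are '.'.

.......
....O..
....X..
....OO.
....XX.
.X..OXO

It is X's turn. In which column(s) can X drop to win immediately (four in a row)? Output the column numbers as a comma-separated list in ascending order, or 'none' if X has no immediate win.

Answer: none

Derivation:
col 0: drop X → no win
col 1: drop X → no win
col 2: drop X → no win
col 3: drop X → no win
col 4: drop X → no win
col 5: drop X → no win
col 6: drop X → no win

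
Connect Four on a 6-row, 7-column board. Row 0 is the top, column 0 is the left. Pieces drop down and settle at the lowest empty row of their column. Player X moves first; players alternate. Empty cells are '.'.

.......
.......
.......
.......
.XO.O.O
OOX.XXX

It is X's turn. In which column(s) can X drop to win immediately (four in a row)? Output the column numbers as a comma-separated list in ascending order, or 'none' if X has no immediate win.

col 0: drop X → no win
col 1: drop X → no win
col 2: drop X → no win
col 3: drop X → WIN!
col 4: drop X → no win
col 5: drop X → no win
col 6: drop X → no win

Answer: 3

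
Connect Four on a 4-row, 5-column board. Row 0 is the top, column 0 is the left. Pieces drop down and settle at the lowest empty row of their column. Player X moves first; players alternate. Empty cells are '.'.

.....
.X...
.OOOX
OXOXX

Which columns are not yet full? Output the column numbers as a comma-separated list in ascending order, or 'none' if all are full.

col 0: top cell = '.' → open
col 1: top cell = '.' → open
col 2: top cell = '.' → open
col 3: top cell = '.' → open
col 4: top cell = '.' → open

Answer: 0,1,2,3,4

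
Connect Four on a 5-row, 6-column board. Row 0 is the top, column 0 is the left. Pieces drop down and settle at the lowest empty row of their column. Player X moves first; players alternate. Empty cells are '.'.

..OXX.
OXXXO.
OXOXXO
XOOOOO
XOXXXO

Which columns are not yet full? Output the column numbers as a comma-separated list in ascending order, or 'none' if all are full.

col 0: top cell = '.' → open
col 1: top cell = '.' → open
col 2: top cell = 'O' → FULL
col 3: top cell = 'X' → FULL
col 4: top cell = 'X' → FULL
col 5: top cell = '.' → open

Answer: 0,1,5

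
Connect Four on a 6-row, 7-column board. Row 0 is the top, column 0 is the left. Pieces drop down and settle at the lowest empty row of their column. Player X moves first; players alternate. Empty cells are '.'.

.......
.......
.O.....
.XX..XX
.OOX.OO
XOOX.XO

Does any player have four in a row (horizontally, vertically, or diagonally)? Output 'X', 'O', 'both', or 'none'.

none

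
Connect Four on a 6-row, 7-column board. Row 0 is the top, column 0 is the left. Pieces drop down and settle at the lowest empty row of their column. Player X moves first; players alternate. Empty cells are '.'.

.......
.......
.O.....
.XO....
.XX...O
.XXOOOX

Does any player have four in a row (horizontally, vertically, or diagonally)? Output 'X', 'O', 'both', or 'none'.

none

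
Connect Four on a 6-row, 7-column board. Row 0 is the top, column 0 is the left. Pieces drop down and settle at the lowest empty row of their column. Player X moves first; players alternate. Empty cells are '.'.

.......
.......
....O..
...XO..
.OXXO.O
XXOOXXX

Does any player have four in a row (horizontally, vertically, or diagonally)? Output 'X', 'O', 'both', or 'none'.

none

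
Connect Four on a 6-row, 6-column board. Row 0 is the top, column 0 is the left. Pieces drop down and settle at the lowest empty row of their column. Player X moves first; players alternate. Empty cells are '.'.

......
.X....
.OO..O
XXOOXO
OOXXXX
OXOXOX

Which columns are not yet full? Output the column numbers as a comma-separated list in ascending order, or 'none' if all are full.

col 0: top cell = '.' → open
col 1: top cell = '.' → open
col 2: top cell = '.' → open
col 3: top cell = '.' → open
col 4: top cell = '.' → open
col 5: top cell = '.' → open

Answer: 0,1,2,3,4,5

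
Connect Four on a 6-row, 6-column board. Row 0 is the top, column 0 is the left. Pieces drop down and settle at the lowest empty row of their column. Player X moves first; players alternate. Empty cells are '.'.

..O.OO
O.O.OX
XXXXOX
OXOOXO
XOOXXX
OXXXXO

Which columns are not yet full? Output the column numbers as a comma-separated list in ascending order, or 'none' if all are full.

Answer: 0,1,3

Derivation:
col 0: top cell = '.' → open
col 1: top cell = '.' → open
col 2: top cell = 'O' → FULL
col 3: top cell = '.' → open
col 4: top cell = 'O' → FULL
col 5: top cell = 'O' → FULL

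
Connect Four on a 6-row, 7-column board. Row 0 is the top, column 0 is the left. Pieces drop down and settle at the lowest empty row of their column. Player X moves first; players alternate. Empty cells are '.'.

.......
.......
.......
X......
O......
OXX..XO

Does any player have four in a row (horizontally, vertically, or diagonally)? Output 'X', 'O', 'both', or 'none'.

none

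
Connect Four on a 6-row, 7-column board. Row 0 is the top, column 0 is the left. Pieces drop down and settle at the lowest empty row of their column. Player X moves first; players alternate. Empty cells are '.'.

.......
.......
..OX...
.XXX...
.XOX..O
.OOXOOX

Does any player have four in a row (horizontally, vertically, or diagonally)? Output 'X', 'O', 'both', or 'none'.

X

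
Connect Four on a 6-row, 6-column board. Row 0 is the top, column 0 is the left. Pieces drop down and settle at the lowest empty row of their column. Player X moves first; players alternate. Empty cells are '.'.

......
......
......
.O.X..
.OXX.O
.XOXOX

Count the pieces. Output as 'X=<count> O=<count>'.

X=6 O=5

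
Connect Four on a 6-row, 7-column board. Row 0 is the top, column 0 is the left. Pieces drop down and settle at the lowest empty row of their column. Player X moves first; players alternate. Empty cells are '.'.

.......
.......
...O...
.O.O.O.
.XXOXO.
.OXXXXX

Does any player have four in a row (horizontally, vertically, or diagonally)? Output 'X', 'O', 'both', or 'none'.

X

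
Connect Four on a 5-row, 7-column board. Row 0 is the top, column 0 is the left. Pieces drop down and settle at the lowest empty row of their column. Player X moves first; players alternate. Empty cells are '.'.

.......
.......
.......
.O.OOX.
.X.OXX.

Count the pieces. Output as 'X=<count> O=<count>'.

X=4 O=4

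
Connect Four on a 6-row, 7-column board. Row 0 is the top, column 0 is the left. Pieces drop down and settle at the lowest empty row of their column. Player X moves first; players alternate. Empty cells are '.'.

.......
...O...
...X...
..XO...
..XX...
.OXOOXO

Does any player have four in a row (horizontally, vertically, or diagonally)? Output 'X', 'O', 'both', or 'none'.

none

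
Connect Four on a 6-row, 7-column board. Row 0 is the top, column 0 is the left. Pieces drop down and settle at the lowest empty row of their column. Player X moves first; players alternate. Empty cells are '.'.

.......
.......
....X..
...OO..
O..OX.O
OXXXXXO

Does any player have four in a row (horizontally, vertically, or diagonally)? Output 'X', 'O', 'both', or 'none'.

X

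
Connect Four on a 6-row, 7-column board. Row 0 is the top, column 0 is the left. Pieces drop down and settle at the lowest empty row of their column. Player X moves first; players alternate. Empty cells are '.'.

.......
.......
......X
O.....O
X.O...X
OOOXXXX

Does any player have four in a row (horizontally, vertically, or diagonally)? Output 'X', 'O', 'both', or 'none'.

X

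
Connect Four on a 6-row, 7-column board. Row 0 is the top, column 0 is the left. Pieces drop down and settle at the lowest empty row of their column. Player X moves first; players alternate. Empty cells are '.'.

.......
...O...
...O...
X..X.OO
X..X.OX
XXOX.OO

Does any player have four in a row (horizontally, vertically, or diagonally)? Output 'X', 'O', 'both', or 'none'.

none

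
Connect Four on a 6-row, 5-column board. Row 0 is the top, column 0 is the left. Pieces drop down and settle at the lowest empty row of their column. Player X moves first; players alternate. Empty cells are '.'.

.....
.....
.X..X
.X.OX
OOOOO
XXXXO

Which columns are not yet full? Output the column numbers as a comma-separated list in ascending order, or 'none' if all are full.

Answer: 0,1,2,3,4

Derivation:
col 0: top cell = '.' → open
col 1: top cell = '.' → open
col 2: top cell = '.' → open
col 3: top cell = '.' → open
col 4: top cell = '.' → open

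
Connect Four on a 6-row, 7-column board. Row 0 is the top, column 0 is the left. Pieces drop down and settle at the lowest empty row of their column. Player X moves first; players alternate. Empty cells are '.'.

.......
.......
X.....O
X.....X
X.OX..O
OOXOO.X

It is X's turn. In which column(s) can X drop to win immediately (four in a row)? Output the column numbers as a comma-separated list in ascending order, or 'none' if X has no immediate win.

col 0: drop X → WIN!
col 1: drop X → no win
col 2: drop X → no win
col 3: drop X → no win
col 4: drop X → no win
col 5: drop X → no win
col 6: drop X → no win

Answer: 0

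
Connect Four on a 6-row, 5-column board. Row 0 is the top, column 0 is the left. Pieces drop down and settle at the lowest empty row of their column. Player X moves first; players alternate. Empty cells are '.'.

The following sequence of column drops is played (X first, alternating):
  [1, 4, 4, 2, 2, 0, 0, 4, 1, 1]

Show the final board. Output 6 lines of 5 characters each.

Move 1: X drops in col 1, lands at row 5
Move 2: O drops in col 4, lands at row 5
Move 3: X drops in col 4, lands at row 4
Move 4: O drops in col 2, lands at row 5
Move 5: X drops in col 2, lands at row 4
Move 6: O drops in col 0, lands at row 5
Move 7: X drops in col 0, lands at row 4
Move 8: O drops in col 4, lands at row 3
Move 9: X drops in col 1, lands at row 4
Move 10: O drops in col 1, lands at row 3

Answer: .....
.....
.....
.O..O
XXX.X
OXO.O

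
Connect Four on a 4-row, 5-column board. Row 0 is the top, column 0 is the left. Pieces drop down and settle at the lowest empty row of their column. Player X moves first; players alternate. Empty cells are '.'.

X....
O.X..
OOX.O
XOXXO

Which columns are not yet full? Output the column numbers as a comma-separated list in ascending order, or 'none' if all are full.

Answer: 1,2,3,4

Derivation:
col 0: top cell = 'X' → FULL
col 1: top cell = '.' → open
col 2: top cell = '.' → open
col 3: top cell = '.' → open
col 4: top cell = '.' → open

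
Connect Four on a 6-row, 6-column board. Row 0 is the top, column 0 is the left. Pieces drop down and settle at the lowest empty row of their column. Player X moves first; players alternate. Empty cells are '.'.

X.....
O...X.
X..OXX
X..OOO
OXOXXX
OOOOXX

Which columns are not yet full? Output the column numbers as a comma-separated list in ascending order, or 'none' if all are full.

Answer: 1,2,3,4,5

Derivation:
col 0: top cell = 'X' → FULL
col 1: top cell = '.' → open
col 2: top cell = '.' → open
col 3: top cell = '.' → open
col 4: top cell = '.' → open
col 5: top cell = '.' → open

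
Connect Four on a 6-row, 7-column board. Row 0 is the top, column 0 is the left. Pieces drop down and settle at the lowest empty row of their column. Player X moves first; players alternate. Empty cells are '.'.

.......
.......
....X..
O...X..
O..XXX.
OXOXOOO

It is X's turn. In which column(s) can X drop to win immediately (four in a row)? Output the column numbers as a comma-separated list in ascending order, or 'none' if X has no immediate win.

col 0: drop X → no win
col 1: drop X → no win
col 2: drop X → WIN!
col 3: drop X → no win
col 4: drop X → WIN!
col 5: drop X → no win
col 6: drop X → WIN!

Answer: 2,4,6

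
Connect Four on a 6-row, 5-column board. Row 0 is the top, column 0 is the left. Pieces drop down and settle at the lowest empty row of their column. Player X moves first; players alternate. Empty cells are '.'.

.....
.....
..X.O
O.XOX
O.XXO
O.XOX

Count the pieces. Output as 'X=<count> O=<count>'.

X=7 O=7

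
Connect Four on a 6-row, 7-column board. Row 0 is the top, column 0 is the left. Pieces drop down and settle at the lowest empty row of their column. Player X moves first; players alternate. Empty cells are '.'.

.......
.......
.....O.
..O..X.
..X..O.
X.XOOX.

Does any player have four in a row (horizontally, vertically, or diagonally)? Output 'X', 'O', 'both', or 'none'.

none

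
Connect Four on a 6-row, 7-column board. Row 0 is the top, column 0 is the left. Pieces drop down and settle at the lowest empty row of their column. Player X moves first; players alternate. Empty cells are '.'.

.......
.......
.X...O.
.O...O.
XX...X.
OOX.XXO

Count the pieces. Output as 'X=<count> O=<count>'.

X=7 O=6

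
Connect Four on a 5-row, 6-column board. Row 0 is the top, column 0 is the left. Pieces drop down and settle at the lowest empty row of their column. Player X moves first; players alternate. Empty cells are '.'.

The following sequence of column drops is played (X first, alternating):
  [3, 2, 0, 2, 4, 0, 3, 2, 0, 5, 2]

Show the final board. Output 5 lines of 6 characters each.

Move 1: X drops in col 3, lands at row 4
Move 2: O drops in col 2, lands at row 4
Move 3: X drops in col 0, lands at row 4
Move 4: O drops in col 2, lands at row 3
Move 5: X drops in col 4, lands at row 4
Move 6: O drops in col 0, lands at row 3
Move 7: X drops in col 3, lands at row 3
Move 8: O drops in col 2, lands at row 2
Move 9: X drops in col 0, lands at row 2
Move 10: O drops in col 5, lands at row 4
Move 11: X drops in col 2, lands at row 1

Answer: ......
..X...
X.O...
O.OX..
X.OXXO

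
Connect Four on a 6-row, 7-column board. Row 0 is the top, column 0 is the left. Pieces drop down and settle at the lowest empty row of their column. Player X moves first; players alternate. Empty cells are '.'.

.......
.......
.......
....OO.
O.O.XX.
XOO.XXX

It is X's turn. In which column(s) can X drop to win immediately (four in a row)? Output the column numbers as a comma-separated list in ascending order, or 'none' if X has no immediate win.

col 0: drop X → no win
col 1: drop X → no win
col 2: drop X → no win
col 3: drop X → WIN!
col 4: drop X → no win
col 5: drop X → no win
col 6: drop X → no win

Answer: 3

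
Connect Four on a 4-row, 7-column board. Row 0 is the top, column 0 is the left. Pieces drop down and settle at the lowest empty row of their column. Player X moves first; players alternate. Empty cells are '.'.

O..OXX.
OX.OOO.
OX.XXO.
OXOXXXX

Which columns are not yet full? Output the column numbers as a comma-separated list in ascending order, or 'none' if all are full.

Answer: 1,2,6

Derivation:
col 0: top cell = 'O' → FULL
col 1: top cell = '.' → open
col 2: top cell = '.' → open
col 3: top cell = 'O' → FULL
col 4: top cell = 'X' → FULL
col 5: top cell = 'X' → FULL
col 6: top cell = '.' → open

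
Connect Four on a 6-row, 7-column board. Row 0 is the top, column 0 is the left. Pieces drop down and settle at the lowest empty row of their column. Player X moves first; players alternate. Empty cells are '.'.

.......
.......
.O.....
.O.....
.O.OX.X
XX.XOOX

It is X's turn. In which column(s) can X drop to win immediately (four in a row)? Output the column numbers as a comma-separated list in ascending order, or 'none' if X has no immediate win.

col 0: drop X → no win
col 1: drop X → no win
col 2: drop X → WIN!
col 3: drop X → no win
col 4: drop X → no win
col 5: drop X → no win
col 6: drop X → no win

Answer: 2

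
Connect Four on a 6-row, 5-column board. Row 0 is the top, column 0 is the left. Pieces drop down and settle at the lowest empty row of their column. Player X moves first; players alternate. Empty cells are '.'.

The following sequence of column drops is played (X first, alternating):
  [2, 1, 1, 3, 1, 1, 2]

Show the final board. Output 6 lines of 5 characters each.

Move 1: X drops in col 2, lands at row 5
Move 2: O drops in col 1, lands at row 5
Move 3: X drops in col 1, lands at row 4
Move 4: O drops in col 3, lands at row 5
Move 5: X drops in col 1, lands at row 3
Move 6: O drops in col 1, lands at row 2
Move 7: X drops in col 2, lands at row 4

Answer: .....
.....
.O...
.X...
.XX..
.OXO.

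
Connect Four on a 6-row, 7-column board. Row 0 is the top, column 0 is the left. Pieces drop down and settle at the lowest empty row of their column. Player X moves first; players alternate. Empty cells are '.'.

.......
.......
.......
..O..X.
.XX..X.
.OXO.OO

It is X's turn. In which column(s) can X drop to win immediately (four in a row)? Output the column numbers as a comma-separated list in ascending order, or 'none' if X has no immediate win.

Answer: none

Derivation:
col 0: drop X → no win
col 1: drop X → no win
col 2: drop X → no win
col 3: drop X → no win
col 4: drop X → no win
col 5: drop X → no win
col 6: drop X → no win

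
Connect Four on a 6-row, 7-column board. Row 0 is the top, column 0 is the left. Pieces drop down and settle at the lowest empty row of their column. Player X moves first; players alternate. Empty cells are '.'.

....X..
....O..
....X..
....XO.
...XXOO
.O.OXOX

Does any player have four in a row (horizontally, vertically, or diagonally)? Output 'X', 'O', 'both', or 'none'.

X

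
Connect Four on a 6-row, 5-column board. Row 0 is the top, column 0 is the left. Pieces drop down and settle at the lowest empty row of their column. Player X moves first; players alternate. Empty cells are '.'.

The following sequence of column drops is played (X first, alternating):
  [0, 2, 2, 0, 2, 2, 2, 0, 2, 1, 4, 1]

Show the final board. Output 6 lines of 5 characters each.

Answer: ..X..
..X..
..O..
O.X..
OOX..
XOO.X

Derivation:
Move 1: X drops in col 0, lands at row 5
Move 2: O drops in col 2, lands at row 5
Move 3: X drops in col 2, lands at row 4
Move 4: O drops in col 0, lands at row 4
Move 5: X drops in col 2, lands at row 3
Move 6: O drops in col 2, lands at row 2
Move 7: X drops in col 2, lands at row 1
Move 8: O drops in col 0, lands at row 3
Move 9: X drops in col 2, lands at row 0
Move 10: O drops in col 1, lands at row 5
Move 11: X drops in col 4, lands at row 5
Move 12: O drops in col 1, lands at row 4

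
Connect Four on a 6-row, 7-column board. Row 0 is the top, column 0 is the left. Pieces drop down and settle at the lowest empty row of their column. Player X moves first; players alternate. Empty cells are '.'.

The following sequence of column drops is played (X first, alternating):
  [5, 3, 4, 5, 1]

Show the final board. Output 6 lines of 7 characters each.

Answer: .......
.......
.......
.......
.....O.
.X.OXX.

Derivation:
Move 1: X drops in col 5, lands at row 5
Move 2: O drops in col 3, lands at row 5
Move 3: X drops in col 4, lands at row 5
Move 4: O drops in col 5, lands at row 4
Move 5: X drops in col 1, lands at row 5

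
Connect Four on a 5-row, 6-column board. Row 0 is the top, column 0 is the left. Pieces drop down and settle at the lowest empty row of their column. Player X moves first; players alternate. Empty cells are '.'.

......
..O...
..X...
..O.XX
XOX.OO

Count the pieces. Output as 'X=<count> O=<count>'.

X=5 O=5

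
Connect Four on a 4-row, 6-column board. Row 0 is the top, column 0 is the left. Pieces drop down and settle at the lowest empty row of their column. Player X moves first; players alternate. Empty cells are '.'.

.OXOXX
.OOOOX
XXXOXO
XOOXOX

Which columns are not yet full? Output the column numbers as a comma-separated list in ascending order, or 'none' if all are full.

Answer: 0

Derivation:
col 0: top cell = '.' → open
col 1: top cell = 'O' → FULL
col 2: top cell = 'X' → FULL
col 3: top cell = 'O' → FULL
col 4: top cell = 'X' → FULL
col 5: top cell = 'X' → FULL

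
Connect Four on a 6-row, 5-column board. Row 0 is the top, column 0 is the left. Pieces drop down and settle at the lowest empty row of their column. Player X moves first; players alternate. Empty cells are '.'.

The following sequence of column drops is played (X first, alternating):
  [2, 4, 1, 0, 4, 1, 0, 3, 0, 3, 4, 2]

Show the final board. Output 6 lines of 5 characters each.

Move 1: X drops in col 2, lands at row 5
Move 2: O drops in col 4, lands at row 5
Move 3: X drops in col 1, lands at row 5
Move 4: O drops in col 0, lands at row 5
Move 5: X drops in col 4, lands at row 4
Move 6: O drops in col 1, lands at row 4
Move 7: X drops in col 0, lands at row 4
Move 8: O drops in col 3, lands at row 5
Move 9: X drops in col 0, lands at row 3
Move 10: O drops in col 3, lands at row 4
Move 11: X drops in col 4, lands at row 3
Move 12: O drops in col 2, lands at row 4

Answer: .....
.....
.....
X...X
XOOOX
OXXOO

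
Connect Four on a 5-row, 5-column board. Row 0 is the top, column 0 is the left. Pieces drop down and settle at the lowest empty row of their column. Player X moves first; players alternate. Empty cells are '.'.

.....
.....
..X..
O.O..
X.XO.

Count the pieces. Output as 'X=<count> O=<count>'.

X=3 O=3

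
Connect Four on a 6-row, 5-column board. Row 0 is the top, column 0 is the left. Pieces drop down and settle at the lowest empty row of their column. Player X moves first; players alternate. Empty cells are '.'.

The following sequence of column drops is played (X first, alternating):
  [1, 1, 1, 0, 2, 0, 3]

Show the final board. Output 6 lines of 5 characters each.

Answer: .....
.....
.....
.X...
OO...
OXXX.

Derivation:
Move 1: X drops in col 1, lands at row 5
Move 2: O drops in col 1, lands at row 4
Move 3: X drops in col 1, lands at row 3
Move 4: O drops in col 0, lands at row 5
Move 5: X drops in col 2, lands at row 5
Move 6: O drops in col 0, lands at row 4
Move 7: X drops in col 3, lands at row 5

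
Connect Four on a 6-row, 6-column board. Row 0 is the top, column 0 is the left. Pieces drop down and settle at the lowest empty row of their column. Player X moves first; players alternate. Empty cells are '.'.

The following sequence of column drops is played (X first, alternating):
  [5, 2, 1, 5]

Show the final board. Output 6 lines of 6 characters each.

Answer: ......
......
......
......
.....O
.XO..X

Derivation:
Move 1: X drops in col 5, lands at row 5
Move 2: O drops in col 2, lands at row 5
Move 3: X drops in col 1, lands at row 5
Move 4: O drops in col 5, lands at row 4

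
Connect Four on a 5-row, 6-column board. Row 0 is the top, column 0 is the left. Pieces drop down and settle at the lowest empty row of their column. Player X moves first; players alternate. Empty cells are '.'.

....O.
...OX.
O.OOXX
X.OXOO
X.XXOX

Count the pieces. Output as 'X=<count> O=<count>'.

X=9 O=9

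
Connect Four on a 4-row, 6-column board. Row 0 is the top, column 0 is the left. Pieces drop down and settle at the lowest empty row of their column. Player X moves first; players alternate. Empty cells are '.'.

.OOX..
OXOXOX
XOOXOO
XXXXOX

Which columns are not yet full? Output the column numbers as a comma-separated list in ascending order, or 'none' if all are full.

Answer: 0,4,5

Derivation:
col 0: top cell = '.' → open
col 1: top cell = 'O' → FULL
col 2: top cell = 'O' → FULL
col 3: top cell = 'X' → FULL
col 4: top cell = '.' → open
col 5: top cell = '.' → open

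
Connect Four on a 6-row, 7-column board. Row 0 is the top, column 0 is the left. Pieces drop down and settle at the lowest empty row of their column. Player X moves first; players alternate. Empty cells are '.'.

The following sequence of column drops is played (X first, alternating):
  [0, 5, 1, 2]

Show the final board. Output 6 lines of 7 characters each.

Answer: .......
.......
.......
.......
.......
XXO..O.

Derivation:
Move 1: X drops in col 0, lands at row 5
Move 2: O drops in col 5, lands at row 5
Move 3: X drops in col 1, lands at row 5
Move 4: O drops in col 2, lands at row 5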